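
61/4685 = 61/4685 = 0.01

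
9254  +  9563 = 18817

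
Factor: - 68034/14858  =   - 87/19 =- 3^1*19^ (-1)*29^1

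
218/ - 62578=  - 109/31289 = - 0.00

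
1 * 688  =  688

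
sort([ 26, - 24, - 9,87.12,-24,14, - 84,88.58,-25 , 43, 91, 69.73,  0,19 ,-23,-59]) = [- 84 ,-59, - 25,- 24, - 24, -23,-9, 0, 14, 19,26 , 43,69.73,  87.12, 88.58 , 91]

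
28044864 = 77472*362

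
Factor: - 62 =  - 2^1*31^1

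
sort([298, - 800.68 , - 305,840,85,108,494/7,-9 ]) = [ - 800.68, - 305 ,-9,  494/7,85,108,298,840]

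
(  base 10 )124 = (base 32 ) 3s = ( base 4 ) 1330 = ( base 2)1111100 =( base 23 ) 59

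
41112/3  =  13704 = 13704.00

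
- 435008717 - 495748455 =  - 930757172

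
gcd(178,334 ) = 2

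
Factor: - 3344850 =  - 2^1*3^2*5^2 * 7433^1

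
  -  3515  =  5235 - 8750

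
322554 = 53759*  6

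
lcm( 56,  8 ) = 56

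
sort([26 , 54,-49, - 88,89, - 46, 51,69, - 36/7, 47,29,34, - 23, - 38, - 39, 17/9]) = [ - 88,  -  49, - 46, - 39,-38, - 23, - 36/7, 17/9,26, 29,34,47,51,54,69,89]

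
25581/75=341 +2/25= 341.08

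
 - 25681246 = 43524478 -69205724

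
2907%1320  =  267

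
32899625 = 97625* 337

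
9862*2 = 19724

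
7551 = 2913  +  4638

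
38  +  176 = 214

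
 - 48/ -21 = 16/7 = 2.29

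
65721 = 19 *3459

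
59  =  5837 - 5778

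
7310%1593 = 938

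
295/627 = 295/627=0.47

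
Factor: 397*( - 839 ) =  - 333083 = - 397^1 *839^1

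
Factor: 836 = 2^2 * 11^1*19^1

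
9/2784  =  3/928 =0.00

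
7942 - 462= 7480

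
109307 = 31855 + 77452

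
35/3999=35/3999 = 0.01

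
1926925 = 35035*55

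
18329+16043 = 34372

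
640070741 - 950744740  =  - 310673999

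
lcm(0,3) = 0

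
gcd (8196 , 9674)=2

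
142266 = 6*23711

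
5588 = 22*254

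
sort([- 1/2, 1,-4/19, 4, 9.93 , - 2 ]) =[ - 2, - 1/2,-4/19, 1 , 4, 9.93 ] 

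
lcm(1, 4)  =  4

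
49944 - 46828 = 3116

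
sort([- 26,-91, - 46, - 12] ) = [ - 91, - 46, - 26, - 12] 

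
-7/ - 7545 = 7/7545 = 0.00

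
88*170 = 14960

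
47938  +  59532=107470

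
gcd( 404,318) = 2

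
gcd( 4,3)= 1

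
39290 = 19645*2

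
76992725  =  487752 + 76504973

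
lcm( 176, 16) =176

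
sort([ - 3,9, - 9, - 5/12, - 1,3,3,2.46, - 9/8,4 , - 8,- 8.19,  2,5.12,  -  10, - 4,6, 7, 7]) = [- 10, - 9, - 8.19, - 8, - 4, - 3, - 9/8,  -  1 ,  -  5/12,2 , 2.46, 3,3, 4,5.12,6,7, 7,9]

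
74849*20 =1496980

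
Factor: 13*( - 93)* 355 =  - 3^1*5^1*13^1*31^1*71^1=- 429195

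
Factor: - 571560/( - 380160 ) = 433/288 = 2^( - 5 )  *3^( - 2 )*433^1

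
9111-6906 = 2205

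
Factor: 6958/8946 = 7/9 = 3^(-2 )*7^1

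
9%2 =1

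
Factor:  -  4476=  - 2^2*3^1*373^1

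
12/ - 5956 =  - 3/1489 = -0.00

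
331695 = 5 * 66339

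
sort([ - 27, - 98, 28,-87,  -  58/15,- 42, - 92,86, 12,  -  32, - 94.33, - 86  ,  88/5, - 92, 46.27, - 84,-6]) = [ - 98, - 94.33, - 92, - 92, - 87, - 86, - 84, - 42, - 32, - 27, - 6 , - 58/15,12,88/5, 28, 46.27 , 86]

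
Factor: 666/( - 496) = - 2^( - 3 ) * 3^2 * 31^(-1)*37^1 = -333/248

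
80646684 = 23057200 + 57589484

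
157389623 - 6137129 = 151252494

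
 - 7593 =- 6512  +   - 1081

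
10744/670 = 16  +  12/335 = 16.04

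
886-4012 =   -  3126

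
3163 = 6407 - 3244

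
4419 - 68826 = -64407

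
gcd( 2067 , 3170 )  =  1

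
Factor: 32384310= 2^1*3^1*5^1*7^1 * 154211^1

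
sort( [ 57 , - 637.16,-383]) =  [ - 637.16, - 383,57 ] 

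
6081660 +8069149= 14150809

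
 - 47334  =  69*( -686) 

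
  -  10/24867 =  - 1+24857/24867 = -0.00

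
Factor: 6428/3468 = 1607/867 = 3^ (-1)* 17^ ( - 2)*1607^1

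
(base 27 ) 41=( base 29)3M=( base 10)109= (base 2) 1101101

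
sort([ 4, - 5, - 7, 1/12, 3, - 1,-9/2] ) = [ - 7,  -  5, - 9/2, - 1, 1/12, 3, 4]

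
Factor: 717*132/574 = 2^1 *3^2*7^(-1) * 11^1*41^(  -  1)*239^1 = 47322/287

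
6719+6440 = 13159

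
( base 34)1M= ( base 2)111000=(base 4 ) 320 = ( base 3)2002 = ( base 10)56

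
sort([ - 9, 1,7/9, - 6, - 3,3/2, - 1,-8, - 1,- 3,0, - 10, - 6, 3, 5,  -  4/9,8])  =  [ - 10, - 9,-8,-6, - 6, - 3,  -  3, - 1, - 1,  -  4/9, 0, 7/9, 1, 3/2, 3, 5, 8 ] 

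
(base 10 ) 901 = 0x385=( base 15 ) 401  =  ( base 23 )1G4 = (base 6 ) 4101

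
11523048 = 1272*9059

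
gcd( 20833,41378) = 1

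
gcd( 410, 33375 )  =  5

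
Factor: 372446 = 2^1*73^1  *  2551^1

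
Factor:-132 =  - 2^2*3^1*11^1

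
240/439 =240/439 = 0.55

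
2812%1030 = 752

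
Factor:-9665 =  - 5^1*1933^1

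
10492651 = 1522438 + 8970213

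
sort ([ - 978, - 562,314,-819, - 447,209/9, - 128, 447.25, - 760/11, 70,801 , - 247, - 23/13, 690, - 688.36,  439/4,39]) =[ - 978, - 819, - 688.36, - 562, -447,- 247, - 128,- 760/11,- 23/13,209/9,39,70,439/4,314, 447.25,690 , 801] 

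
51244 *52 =2664688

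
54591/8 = 54591/8 = 6823.88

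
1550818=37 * 41914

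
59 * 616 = 36344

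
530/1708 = 265/854= 0.31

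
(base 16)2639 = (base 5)303120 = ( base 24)gnh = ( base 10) 9785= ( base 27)dbb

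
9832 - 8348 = 1484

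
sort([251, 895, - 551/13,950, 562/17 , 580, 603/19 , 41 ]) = [  -  551/13,603/19, 562/17, 41, 251, 580, 895, 950]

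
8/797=8/797= 0.01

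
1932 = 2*966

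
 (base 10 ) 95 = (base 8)137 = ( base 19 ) 50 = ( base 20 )4F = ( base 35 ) 2p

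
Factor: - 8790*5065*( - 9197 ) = 409462855950 = 2^1*3^1*5^2*17^1*293^1*541^1*1013^1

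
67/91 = 67/91 = 0.74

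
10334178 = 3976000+6358178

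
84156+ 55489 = 139645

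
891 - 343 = 548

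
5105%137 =36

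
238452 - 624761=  - 386309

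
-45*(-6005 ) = 270225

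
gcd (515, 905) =5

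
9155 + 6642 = 15797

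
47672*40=1906880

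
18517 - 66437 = -47920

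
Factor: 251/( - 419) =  - 251^1*419^ ( - 1) 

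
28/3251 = 28/3251 = 0.01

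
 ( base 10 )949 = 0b1110110101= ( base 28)15P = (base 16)3B5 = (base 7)2524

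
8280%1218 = 972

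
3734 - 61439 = -57705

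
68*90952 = 6184736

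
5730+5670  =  11400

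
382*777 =296814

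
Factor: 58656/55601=96/91 = 2^5*3^1*7^(-1)*13^(-1)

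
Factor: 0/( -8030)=0^1 = 0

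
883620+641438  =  1525058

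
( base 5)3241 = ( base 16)1be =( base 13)284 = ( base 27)ge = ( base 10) 446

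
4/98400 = 1/24600 = 0.00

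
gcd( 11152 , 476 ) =68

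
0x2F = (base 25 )1M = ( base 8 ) 57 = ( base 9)52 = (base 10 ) 47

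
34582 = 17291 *2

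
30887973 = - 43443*( - 711 )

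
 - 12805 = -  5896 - 6909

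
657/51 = 219/17 = 12.88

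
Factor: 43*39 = 1677  =  3^1*13^1*43^1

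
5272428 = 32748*161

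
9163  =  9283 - 120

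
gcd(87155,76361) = 1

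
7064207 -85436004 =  - 78371797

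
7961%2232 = 1265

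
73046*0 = 0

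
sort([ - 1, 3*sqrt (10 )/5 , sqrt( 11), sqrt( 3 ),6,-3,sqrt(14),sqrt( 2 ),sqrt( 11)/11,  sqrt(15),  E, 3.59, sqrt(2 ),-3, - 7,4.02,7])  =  [ - 7,-3, - 3,-1, sqrt( 11)/11,sqrt( 2),sqrt( 2), sqrt(3 ),3*sqrt(10 )/5,E, sqrt (11 ), 3.59,sqrt(14),sqrt ( 15 ), 4.02, 6, 7 ] 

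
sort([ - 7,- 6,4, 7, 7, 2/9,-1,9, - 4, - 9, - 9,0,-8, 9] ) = [ - 9, - 9,  -  8, - 7,  -  6,- 4, - 1, 0, 2/9, 4,7 , 7, 9,  9]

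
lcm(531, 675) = 39825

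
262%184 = 78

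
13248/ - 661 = -21 + 633/661 = - 20.04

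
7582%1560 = 1342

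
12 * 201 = 2412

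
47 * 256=12032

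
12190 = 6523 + 5667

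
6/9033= 2/3011= 0.00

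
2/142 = 1/71 = 0.01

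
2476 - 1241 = 1235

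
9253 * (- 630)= - 5829390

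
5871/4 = 5871/4= 1467.75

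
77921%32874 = 12173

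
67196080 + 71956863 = 139152943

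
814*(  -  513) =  - 417582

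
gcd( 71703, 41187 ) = 3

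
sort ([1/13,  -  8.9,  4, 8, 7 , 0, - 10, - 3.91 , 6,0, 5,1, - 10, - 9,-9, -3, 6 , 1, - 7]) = [  -  10,- 10,- 9 , - 9, - 8.9, - 7, -3.91,  -  3,0,0,1/13,  1,1, 4, 5,6, 6,7, 8 ]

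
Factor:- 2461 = -23^1* 107^1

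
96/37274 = 48/18637 = 0.00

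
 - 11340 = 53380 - 64720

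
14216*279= 3966264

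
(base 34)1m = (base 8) 70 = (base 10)56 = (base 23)2a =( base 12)48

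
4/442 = 2/221=0.01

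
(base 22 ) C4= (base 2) 100001100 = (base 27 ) 9p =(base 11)224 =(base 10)268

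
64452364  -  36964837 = 27487527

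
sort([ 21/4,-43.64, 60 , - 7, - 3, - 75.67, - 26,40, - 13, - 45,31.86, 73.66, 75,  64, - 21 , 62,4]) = [ - 75.67 ,-45,-43.64 ,  -  26,-21,-13 ,-7, - 3, 4, 21/4,31.86,40,60,62,64,  73.66, 75 ]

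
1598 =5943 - 4345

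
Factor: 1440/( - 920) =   -  2^2*3^2*23^( - 1) = - 36/23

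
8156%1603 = 141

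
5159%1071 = 875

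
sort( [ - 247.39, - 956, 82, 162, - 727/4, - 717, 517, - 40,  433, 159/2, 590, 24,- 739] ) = [  -  956,- 739, - 717, -247.39, - 727/4, - 40,24, 159/2,82, 162, 433, 517, 590]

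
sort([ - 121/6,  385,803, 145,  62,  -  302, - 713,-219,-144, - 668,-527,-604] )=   [ - 713, -668 ,-604, - 527, - 302, - 219,-144 ,  -  121/6, 62,  145, 385, 803]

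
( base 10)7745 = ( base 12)4595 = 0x1E41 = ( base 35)6ba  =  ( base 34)6NR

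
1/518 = 1/518  =  0.00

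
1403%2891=1403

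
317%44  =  9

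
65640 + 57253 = 122893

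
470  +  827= 1297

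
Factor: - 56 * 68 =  - 2^5*7^1*17^1  =  - 3808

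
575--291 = 866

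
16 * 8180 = 130880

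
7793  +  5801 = 13594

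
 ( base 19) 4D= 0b1011001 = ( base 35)2j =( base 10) 89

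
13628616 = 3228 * 4222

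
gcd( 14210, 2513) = 7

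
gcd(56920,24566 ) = 2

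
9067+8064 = 17131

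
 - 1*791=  - 791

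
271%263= 8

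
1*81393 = 81393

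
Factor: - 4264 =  - 2^3 * 13^1 * 41^1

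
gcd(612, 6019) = 1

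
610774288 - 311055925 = 299718363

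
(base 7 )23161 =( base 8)13443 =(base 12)3517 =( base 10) 5923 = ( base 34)547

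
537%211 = 115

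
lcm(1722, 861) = 1722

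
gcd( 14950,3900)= 650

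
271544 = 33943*8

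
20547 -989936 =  - 969389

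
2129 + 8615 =10744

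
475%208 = 59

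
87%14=3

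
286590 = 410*699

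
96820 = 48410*2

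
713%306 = 101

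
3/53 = 3/53 = 0.06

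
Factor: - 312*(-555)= 173160 = 2^3*3^2*5^1*13^1*37^1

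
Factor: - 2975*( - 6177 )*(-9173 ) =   -  168568322475 = - 3^1*5^2*7^1*17^1*29^1*71^1* 9173^1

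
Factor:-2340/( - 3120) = 2^(-2 )*3^1 = 3/4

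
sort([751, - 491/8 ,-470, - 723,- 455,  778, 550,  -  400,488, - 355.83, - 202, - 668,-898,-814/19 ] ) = [ - 898,  -  723,-668,-470, - 455,-400 , - 355.83,-202,-491/8, -814/19,488, 550, 751,778 ] 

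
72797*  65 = 4731805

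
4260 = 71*60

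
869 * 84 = 72996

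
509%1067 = 509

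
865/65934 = 865/65934= 0.01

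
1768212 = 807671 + 960541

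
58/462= 29/231 = 0.13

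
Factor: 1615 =5^1*17^1*19^1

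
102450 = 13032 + 89418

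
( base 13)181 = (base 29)9d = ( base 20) DE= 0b100010010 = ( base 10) 274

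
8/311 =8/311 = 0.03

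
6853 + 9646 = 16499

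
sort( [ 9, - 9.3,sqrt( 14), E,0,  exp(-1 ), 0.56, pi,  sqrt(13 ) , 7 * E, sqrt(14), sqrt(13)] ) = [-9.3, 0 , exp ( - 1), 0.56, E, pi , sqrt( 13), sqrt(13),sqrt(14), sqrt(14 ),9,  7*E ] 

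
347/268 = 347/268=1.29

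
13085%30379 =13085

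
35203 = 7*5029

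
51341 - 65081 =  -  13740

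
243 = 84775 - 84532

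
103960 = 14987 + 88973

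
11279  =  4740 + 6539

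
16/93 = 16/93 = 0.17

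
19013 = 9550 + 9463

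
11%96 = 11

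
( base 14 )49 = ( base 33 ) 1w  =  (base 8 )101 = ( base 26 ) 2d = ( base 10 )65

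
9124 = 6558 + 2566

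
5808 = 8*726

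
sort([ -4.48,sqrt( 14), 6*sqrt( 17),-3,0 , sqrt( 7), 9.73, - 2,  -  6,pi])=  [ - 6, - 4.48,  -  3,-2,0,sqrt(7),pi, sqrt( 14), 9.73, 6*sqrt( 17 )]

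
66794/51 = 66794/51 = 1309.69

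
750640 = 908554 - 157914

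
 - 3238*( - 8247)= 26703786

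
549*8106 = 4450194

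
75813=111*683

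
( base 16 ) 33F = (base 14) 435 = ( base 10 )831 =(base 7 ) 2265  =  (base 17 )2EF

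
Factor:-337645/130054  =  -2^(-1) * 5^1*7^1*11^1*877^1*65027^( - 1)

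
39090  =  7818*5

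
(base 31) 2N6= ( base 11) 1A91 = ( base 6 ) 20121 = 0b101001010001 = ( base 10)2641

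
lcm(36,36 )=36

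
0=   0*531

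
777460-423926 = 353534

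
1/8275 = 1/8275 = 0.00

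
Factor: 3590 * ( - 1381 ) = -4957790  =  - 2^1*5^1*359^1*1381^1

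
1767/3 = 589 = 589.00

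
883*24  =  21192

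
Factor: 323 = 17^1*19^1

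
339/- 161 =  - 3 + 144/161 = - 2.11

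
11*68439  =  752829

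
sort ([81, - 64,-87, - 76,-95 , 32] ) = [ - 95,-87, - 76 ,-64,32,81 ]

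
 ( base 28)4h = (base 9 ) 153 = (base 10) 129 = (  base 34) 3r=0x81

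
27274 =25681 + 1593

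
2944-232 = 2712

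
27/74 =27/74=0.36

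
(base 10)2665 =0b101001101001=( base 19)775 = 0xa69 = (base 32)2j9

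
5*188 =940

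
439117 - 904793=-465676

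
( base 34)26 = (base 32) 2a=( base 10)74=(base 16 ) 4a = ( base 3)2202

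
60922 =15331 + 45591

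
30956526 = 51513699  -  20557173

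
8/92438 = 4/46219=0.00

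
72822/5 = 72822/5=14564.40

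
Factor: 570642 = 2^1*3^1*95107^1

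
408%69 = 63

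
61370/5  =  12274 =12274.00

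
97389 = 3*32463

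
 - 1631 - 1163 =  - 2794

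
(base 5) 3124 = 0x19e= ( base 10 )414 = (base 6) 1530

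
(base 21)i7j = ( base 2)1111110101000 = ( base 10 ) 8104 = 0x1FA8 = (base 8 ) 17650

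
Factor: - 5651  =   - 5651^1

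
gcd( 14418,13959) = 27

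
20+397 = 417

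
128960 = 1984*65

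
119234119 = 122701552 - 3467433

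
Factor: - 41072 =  - 2^4*17^1*151^1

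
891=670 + 221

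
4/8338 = 2/4169 = 0.00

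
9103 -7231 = 1872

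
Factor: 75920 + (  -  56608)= 19312 = 2^4*17^1 * 71^1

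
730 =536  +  194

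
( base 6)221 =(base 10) 85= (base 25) 3a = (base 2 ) 1010101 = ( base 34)2h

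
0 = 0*6579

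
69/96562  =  69/96562 = 0.00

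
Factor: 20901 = 3^1*6967^1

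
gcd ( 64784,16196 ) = 16196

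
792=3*264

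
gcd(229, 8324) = 1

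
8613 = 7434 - -1179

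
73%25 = 23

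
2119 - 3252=  -  1133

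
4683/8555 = 4683/8555=0.55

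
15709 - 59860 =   -  44151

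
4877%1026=773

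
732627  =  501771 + 230856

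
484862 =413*1174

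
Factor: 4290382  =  2^1 * 2145191^1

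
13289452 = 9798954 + 3490498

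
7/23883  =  7/23883= 0.00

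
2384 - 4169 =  - 1785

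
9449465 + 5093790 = 14543255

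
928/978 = 464/489 = 0.95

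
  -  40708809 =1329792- 42038601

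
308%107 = 94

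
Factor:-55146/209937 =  - 2^1 * 101^1  *  769^ ( - 1) = - 202/769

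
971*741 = 719511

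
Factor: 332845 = 5^1 *66569^1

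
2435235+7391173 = 9826408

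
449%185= 79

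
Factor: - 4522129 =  - 4522129^1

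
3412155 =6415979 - 3003824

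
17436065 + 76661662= 94097727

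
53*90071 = 4773763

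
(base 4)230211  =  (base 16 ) B25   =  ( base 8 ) 5445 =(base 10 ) 2853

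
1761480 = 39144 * 45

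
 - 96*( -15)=1440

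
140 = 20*7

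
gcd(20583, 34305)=6861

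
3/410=3/410 = 0.01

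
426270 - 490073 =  - 63803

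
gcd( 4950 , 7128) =198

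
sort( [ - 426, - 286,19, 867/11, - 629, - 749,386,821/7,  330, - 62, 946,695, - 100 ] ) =[  -  749, - 629, - 426, - 286, - 100, - 62, 19 , 867/11 , 821/7, 330, 386, 695, 946]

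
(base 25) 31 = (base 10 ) 76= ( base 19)40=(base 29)2i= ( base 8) 114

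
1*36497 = 36497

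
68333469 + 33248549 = 101582018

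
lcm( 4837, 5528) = 38696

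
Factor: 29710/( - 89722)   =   - 14855/44861  =  -5^1*113^( - 1 )*397^(-1)*2971^1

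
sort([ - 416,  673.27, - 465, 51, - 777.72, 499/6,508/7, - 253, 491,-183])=[ - 777.72 , - 465, - 416, - 253, - 183, 51,508/7 , 499/6,  491,673.27] 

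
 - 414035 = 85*(- 4871 )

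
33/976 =33/976 =0.03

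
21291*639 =13604949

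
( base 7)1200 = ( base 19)144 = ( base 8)671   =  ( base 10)441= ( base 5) 3231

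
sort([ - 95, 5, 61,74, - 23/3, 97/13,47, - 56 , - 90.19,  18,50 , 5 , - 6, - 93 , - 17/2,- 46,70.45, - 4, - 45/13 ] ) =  [ - 95, - 93,  -  90.19, - 56,-46, - 17/2, - 23/3, - 6, - 4, - 45/13,5,  5, 97/13,18,47,50,61, 70.45,  74]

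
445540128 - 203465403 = 242074725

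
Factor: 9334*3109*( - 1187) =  - 2^1* 13^1*359^1 * 1187^1*3109^1= - 34446034922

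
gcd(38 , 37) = 1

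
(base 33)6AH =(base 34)5wd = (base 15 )208B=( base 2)1101011100001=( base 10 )6881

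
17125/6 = 2854 + 1/6 =2854.17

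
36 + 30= 66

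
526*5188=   2728888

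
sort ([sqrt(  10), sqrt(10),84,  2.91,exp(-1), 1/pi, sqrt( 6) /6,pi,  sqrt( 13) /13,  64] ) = [ sqrt( 13)/13,1/pi,exp( - 1),sqrt (6)/6, 2.91,pi  ,  sqrt ( 10) , sqrt( 10 ),64, 84 ] 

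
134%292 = 134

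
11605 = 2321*5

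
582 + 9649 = 10231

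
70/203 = 10/29 = 0.34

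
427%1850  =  427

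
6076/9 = 675 + 1/9 = 675.11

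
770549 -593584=176965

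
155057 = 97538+57519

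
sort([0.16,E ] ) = [0.16, E] 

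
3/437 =3/437  =  0.01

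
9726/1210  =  4863/605 = 8.04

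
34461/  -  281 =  - 123 + 102/281 = - 122.64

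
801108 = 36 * 22253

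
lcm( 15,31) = 465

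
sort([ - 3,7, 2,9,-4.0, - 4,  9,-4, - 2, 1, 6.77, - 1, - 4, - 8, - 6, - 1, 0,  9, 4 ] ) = [ - 8,  -  6,-4.0, - 4 ,  -  4, - 4, - 3,-2, - 1,-1,0, 1,2,4,6.77,  7,9,  9, 9 ]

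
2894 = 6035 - 3141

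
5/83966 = 5/83966 = 0.00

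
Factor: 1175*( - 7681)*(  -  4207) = 37968911225 = 5^2*7^1*47^1*601^1*7681^1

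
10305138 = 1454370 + 8850768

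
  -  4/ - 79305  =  4/79305  =  0.00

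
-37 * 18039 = -667443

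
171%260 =171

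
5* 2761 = 13805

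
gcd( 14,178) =2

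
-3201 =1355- 4556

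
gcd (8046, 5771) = 1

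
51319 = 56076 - 4757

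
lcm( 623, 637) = 56693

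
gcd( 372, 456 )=12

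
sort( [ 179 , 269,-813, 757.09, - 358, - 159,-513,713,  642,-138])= [ - 813 , - 513, - 358, - 159,-138,179,269, 642,713,757.09 ] 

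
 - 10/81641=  - 10/81641 = - 0.00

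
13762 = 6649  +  7113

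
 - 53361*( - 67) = 3575187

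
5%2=1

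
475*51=24225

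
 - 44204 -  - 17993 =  - 26211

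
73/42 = 1+31/42  =  1.74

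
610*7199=4391390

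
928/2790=464/1395 = 0.33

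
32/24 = 4/3 = 1.33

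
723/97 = 7 + 44/97= 7.45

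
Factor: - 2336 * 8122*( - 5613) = 2^6*3^1*31^1* 73^1*131^1*1871^1 = 106495404096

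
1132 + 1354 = 2486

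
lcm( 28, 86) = 1204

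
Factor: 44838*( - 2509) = - 112498542 = - 2^1*3^2*13^1*47^1*53^1*193^1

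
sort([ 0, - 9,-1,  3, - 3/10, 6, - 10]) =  [ - 10, - 9,-1  ,  -  3/10,0, 3, 6]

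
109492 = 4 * 27373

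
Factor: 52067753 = 17^1*199^1 * 15391^1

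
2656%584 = 320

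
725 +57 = 782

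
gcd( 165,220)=55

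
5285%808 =437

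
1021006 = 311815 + 709191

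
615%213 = 189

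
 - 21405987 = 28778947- 50184934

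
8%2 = 0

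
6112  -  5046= 1066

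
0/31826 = 0 = 0.00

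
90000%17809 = 955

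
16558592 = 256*64682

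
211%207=4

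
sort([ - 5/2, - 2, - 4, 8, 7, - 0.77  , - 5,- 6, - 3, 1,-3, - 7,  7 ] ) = [ - 7 , - 6, - 5, - 4, - 3, - 3  ,-5/2, - 2, - 0.77, 1 , 7, 7,8] 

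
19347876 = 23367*828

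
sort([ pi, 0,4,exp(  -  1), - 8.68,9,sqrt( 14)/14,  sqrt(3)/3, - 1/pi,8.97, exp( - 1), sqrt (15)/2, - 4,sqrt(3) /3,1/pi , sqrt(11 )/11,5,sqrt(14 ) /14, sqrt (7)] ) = [ - 8.68,-4, - 1/pi,0,  sqrt(14 )/14,sqrt (14)/14,sqrt( 11) /11,1/pi,exp( - 1 ), exp ( - 1 ), sqrt(3) /3,sqrt( 3)/3,sqrt(15 ) /2,sqrt(7) , pi, 4,5,8.97,9]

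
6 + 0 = 6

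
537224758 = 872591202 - 335366444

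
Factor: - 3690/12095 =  - 18/59  =  - 2^1*3^2*59^ ( - 1 )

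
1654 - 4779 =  - 3125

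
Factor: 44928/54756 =32/39 = 2^5*3^( - 1)*13^( - 1)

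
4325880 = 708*6110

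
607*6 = 3642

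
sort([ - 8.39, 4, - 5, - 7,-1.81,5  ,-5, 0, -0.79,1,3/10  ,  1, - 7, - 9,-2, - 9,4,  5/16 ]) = [- 9, - 9 , - 8.39,  -  7, - 7, - 5 , - 5 , - 2, - 1.81, - 0.79  ,  0,  3/10,  5/16, 1, 1,4,4,5]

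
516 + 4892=5408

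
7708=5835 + 1873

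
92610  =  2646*35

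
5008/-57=  -  5008/57 = - 87.86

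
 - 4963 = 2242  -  7205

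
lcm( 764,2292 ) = 2292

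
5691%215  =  101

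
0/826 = 0=0.00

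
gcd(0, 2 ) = 2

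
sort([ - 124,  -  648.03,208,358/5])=[ - 648.03, - 124,  358/5,208]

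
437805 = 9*48645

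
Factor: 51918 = 2^1 * 3^1 * 17^1*509^1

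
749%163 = 97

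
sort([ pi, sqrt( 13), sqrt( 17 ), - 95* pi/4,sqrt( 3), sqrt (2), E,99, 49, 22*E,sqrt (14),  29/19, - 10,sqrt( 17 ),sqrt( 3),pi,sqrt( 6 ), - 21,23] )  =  [ - 95 * pi/4, - 21, - 10,  sqrt (2), 29/19,  sqrt( 3) , sqrt( 3 ),sqrt(6 ),E,pi, pi, sqrt(13 ), sqrt(14), sqrt( 17 ),sqrt (17),23,49,22*E,  99 ]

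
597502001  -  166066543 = 431435458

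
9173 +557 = 9730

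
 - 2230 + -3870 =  - 6100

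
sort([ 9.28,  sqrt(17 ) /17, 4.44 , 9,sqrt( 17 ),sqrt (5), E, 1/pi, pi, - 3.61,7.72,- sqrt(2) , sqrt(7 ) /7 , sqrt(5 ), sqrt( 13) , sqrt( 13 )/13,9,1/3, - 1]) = [ - 3.61, - sqrt( 2), - 1, sqrt( 17 )/17, sqrt(13 ) /13 , 1/pi,1/3,sqrt( 7)/7,sqrt( 5 ), sqrt( 5), E,  pi, sqrt( 13 ),sqrt(17 ),4.44,7.72, 9,9 , 9.28]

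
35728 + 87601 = 123329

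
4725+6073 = 10798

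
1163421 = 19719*59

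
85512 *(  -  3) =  - 256536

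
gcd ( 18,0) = 18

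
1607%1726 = 1607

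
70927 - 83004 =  - 12077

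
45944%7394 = 1580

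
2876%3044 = 2876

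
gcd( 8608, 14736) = 16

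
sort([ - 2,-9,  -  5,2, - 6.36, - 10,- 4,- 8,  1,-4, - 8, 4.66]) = [ - 10,-9, - 8,-8, - 6.36 ,-5,-4,-4, - 2,1,2, 4.66]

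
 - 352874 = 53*( - 6658 )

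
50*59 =2950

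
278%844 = 278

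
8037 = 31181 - 23144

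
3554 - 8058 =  - 4504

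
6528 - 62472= - 55944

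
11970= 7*1710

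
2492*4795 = 11949140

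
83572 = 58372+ 25200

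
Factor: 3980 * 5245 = 2^2*5^2 * 199^1*1049^1  =  20875100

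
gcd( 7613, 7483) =1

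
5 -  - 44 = 49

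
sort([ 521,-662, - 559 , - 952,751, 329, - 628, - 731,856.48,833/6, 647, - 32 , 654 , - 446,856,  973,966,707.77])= [-952, - 731, - 662,  -  628, - 559, - 446, - 32,833/6,329, 521,647 , 654,  707.77,751 , 856,856.48,966,973 ]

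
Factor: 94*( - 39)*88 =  - 2^4*3^1*11^1*13^1*47^1 = - 322608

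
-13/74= - 1 + 61/74 = - 0.18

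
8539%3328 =1883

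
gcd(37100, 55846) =14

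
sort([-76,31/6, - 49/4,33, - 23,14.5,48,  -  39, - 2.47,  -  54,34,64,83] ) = [ - 76, - 54, - 39, - 23,-49/4, -2.47, 31/6,14.5,  33,34, 48, 64, 83] 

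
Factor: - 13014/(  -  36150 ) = 9/25= 3^2 * 5^(  -  2) 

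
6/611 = 6/611 = 0.01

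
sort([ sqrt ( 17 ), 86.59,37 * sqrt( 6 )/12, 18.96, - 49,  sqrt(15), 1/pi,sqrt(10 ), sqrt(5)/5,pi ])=[ - 49, 1/pi, sqrt(5 )/5,pi,sqrt(10 ),sqrt ( 15 ), sqrt (17 ),37*sqrt( 6 ) /12,18.96,86.59] 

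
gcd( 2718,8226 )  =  18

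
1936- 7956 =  - 6020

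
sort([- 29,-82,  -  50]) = [  -  82,-50 , - 29 ] 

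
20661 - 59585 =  - 38924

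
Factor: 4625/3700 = 5/4 = 2^( - 2)*5^1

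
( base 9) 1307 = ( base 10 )979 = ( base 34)sr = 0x3d3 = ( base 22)20B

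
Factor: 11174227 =11174227^1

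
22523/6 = 22523/6 = 3753.83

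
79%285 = 79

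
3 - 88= - 85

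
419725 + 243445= 663170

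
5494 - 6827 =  - 1333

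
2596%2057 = 539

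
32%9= 5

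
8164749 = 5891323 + 2273426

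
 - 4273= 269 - 4542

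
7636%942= 100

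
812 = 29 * 28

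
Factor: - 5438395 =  - 5^1*1087679^1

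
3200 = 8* 400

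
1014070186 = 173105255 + 840964931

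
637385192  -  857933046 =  - 220547854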